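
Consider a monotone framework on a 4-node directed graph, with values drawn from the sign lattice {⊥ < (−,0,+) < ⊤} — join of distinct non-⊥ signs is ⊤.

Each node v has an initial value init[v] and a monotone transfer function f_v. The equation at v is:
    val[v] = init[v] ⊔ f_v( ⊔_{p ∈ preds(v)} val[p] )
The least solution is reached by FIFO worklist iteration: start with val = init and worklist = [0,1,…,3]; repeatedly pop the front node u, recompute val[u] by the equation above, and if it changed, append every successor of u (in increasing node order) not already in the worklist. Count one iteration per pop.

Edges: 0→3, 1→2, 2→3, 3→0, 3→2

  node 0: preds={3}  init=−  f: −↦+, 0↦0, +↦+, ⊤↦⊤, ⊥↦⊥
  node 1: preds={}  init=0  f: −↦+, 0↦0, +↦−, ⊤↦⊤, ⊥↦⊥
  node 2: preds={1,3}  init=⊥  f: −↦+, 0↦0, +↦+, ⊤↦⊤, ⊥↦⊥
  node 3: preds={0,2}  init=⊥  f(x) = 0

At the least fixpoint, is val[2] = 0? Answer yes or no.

yes

Worklist (7 pops):
  #1 pop 0: in=⊥ → − (no change)
  #2 pop 1: in=⊥ → 0 (no change)
  #3 pop 2: in=0 → 0 (was ⊥); enqueue []
  #4 pop 3: in=⊤ → 0 (was ⊥); enqueue [0,2]
  #5 pop 0: in=0 → ⊤ (was −); enqueue [3]
  #6 pop 2: in=0 → 0 (no change)
  #7 pop 3: in=⊤ → 0 (no change)

Fixpoint:
  val[0] = ⊤
  val[1] = 0
  val[2] = 0
  val[3] = 0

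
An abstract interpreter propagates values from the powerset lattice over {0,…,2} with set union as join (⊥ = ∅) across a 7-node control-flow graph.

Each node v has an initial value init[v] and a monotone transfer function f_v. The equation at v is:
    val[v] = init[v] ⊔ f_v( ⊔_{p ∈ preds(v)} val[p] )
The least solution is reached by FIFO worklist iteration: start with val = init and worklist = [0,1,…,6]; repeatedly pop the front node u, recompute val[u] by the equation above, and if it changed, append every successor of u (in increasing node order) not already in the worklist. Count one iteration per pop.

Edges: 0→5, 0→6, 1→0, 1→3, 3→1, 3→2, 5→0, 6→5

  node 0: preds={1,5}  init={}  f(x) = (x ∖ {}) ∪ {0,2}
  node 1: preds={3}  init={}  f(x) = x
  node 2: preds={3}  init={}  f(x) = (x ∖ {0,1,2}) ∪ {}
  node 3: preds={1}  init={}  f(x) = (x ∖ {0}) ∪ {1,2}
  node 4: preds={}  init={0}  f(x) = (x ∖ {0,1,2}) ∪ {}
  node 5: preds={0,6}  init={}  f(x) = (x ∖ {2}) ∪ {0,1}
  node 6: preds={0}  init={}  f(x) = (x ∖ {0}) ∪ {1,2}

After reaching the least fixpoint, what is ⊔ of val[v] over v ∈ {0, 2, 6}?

{0,1,2}

Trace (13 dequeues):
  [1] u=0 | in {} | out {0,2} | prev {} | push {}
  [2] u=1 | in {} | out {} | ==
  [3] u=2 | in {} | out {} | ==
  [4] u=3 | in {} | out {1,2} | prev {} | push {1,2}
  [5] u=4 | in {} | out {0} | ==
  [6] u=5 | in {0,2} | out {0,1} | prev {} | push {0}
  [7] u=6 | in {0,2} | out {1,2} | prev {} | push {5}
  [8] u=1 | in {1,2} | out {1,2} | prev {} | push {3}
  [9] u=2 | in {1,2} | out {} | ==
  [10] u=0 | in {0,1,2} | out {0,1,2} | prev {0,2} | push {6}
  [11] u=5 | in {0,1,2} | out {0,1} | ==
  [12] u=3 | in {1,2} | out {1,2} | ==
  [13] u=6 | in {0,1,2} | out {1,2} | ==

Converged values:
  [0] {0,1,2}
  [1] {1,2}
  [2] {}
  [3] {1,2}
  [4] {0}
  [5] {0,1}
  [6] {1,2}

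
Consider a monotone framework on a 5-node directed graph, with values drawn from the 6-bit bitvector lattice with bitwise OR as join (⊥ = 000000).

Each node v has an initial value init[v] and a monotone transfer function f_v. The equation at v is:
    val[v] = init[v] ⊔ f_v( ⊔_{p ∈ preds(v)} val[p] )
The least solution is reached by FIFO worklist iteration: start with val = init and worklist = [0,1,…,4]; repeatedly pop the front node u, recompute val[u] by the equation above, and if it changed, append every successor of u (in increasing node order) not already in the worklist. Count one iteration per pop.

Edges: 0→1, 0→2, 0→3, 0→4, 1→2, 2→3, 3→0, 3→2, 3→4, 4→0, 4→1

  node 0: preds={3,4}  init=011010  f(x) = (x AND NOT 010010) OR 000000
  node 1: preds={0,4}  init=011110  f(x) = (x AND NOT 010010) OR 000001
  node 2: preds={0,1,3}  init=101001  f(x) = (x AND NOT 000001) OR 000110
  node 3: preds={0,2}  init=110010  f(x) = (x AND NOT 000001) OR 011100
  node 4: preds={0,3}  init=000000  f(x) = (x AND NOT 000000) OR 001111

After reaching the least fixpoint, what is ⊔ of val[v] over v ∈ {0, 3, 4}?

111111

Worklist (10 pops):
  #1 pop 0: in=110010 → 111010 (was 011010); enqueue []
  #2 pop 1: in=111010 → 111111 (was 011110); enqueue []
  #3 pop 2: in=111111 → 111111 (was 101001); enqueue []
  #4 pop 3: in=111111 → 111110 (was 110010); enqueue [0,2]
  #5 pop 4: in=111110 → 111111 (was 000000); enqueue [1]
  #6 pop 0: in=111111 → 111111 (was 111010); enqueue [3,4]
  #7 pop 2: in=111111 → 111111 (no change)
  #8 pop 1: in=111111 → 111111 (no change)
  #9 pop 3: in=111111 → 111110 (no change)
  #10 pop 4: in=111111 → 111111 (no change)

Fixpoint:
  val[0] = 111111
  val[1] = 111111
  val[2] = 111111
  val[3] = 111110
  val[4] = 111111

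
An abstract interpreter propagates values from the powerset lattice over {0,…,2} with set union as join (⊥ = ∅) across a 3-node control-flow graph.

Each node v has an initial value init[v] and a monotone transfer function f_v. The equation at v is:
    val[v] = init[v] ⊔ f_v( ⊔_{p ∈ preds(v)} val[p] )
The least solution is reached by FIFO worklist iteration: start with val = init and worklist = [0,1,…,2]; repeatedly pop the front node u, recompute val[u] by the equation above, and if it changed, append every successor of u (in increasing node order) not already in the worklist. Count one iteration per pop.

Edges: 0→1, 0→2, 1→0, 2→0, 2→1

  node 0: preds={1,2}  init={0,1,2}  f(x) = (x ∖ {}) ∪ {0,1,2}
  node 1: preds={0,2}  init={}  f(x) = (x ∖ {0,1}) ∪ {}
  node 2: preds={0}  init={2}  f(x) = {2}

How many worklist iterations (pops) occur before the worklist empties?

4

Worklist (4 pops):
  #1 pop 0: in={2} → {0,1,2} (no change)
  #2 pop 1: in={0,1,2} → {2} (was {}); enqueue [0]
  #3 pop 2: in={0,1,2} → {2} (no change)
  #4 pop 0: in={2} → {0,1,2} (no change)

Fixpoint:
  val[0] = {0,1,2}
  val[1] = {2}
  val[2] = {2}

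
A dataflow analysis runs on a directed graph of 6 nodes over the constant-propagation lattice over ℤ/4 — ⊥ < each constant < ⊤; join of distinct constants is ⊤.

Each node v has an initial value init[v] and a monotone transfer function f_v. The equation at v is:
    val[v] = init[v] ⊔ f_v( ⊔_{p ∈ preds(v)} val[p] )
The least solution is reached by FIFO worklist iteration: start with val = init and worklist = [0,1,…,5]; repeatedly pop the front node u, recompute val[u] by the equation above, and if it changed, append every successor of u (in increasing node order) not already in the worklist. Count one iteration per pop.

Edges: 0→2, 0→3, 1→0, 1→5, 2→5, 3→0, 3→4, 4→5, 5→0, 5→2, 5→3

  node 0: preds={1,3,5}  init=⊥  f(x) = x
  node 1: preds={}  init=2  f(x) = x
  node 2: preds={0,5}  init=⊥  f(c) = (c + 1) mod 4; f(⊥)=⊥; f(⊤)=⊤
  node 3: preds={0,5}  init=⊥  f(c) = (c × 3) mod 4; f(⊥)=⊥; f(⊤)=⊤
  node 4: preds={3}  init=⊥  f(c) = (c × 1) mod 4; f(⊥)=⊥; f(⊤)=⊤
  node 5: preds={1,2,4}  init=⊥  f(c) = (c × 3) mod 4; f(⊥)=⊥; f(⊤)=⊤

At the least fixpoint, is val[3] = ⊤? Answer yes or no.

yes

Trace (13 dequeues):
  [1] u=0 | in 2 | out 2 | prev ⊥ | push {}
  [2] u=1 | in ⊥ | out 2 | ==
  [3] u=2 | in 2 | out 3 | prev ⊥ | push {}
  [4] u=3 | in 2 | out 2 | prev ⊥ | push {0}
  [5] u=4 | in 2 | out 2 | prev ⊥ | push {}
  [6] u=5 | in ⊤ | out ⊤ | prev ⊥ | push {2,3}
  [7] u=0 | in ⊤ | out ⊤ | prev 2 | push {}
  [8] u=2 | in ⊤ | out ⊤ | prev 3 | push {5}
  [9] u=3 | in ⊤ | out ⊤ | prev 2 | push {0,4}
  [10] u=5 | in ⊤ | out ⊤ | ==
  [11] u=0 | in ⊤ | out ⊤ | ==
  [12] u=4 | in ⊤ | out ⊤ | prev 2 | push {5}
  [13] u=5 | in ⊤ | out ⊤ | ==

Converged values:
  [0] ⊤
  [1] 2
  [2] ⊤
  [3] ⊤
  [4] ⊤
  [5] ⊤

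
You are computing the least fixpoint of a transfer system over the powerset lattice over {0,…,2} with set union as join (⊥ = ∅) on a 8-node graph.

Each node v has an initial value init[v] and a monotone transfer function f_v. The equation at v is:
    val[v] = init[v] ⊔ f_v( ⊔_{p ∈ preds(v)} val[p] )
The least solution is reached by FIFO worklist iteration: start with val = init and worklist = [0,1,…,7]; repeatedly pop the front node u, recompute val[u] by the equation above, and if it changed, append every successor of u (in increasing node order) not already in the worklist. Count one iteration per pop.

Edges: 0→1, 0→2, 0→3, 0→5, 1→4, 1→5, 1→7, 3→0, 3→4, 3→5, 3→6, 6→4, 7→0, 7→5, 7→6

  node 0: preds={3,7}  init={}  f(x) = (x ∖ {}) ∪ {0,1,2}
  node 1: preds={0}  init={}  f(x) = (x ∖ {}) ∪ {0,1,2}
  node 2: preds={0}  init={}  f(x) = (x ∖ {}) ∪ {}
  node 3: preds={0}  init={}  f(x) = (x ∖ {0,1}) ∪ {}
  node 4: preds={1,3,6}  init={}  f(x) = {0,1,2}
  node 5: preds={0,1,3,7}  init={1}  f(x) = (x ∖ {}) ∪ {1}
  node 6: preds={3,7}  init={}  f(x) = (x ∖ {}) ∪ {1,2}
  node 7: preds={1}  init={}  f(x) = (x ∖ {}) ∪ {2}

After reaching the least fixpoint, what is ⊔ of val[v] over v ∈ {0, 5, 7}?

Trace (13 dequeues):
  [1] u=0 | in {} | out {0,1,2} | prev {} | push {}
  [2] u=1 | in {0,1,2} | out {0,1,2} | prev {} | push {}
  [3] u=2 | in {0,1,2} | out {0,1,2} | prev {} | push {}
  [4] u=3 | in {0,1,2} | out {2} | prev {} | push {0}
  [5] u=4 | in {0,1,2} | out {0,1,2} | prev {} | push {}
  [6] u=5 | in {0,1,2} | out {0,1,2} | prev {1} | push {}
  [7] u=6 | in {2} | out {1,2} | prev {} | push {4}
  [8] u=7 | in {0,1,2} | out {0,1,2} | prev {} | push {5,6}
  [9] u=0 | in {0,1,2} | out {0,1,2} | ==
  [10] u=4 | in {0,1,2} | out {0,1,2} | ==
  [11] u=5 | in {0,1,2} | out {0,1,2} | ==
  [12] u=6 | in {0,1,2} | out {0,1,2} | prev {1,2} | push {4}
  [13] u=4 | in {0,1,2} | out {0,1,2} | ==

Converged values:
  [0] {0,1,2}
  [1] {0,1,2}
  [2] {0,1,2}
  [3] {2}
  [4] {0,1,2}
  [5] {0,1,2}
  [6] {0,1,2}
  [7] {0,1,2}

{0,1,2}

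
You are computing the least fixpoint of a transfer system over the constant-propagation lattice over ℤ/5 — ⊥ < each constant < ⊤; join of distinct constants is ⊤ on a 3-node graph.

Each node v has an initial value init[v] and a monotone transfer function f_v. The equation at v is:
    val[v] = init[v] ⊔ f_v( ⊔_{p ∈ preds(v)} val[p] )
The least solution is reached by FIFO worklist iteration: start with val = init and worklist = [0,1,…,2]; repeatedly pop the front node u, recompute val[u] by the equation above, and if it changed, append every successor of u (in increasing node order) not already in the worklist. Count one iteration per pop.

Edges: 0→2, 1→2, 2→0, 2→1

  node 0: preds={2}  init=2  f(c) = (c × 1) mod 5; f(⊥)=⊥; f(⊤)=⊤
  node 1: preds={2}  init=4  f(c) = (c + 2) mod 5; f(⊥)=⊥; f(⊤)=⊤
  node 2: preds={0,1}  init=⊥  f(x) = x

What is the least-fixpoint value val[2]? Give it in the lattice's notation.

⊤

Trace (6 dequeues):
  [1] u=0 | in ⊥ | out 2 | ==
  [2] u=1 | in ⊥ | out 4 | ==
  [3] u=2 | in ⊤ | out ⊤ | prev ⊥ | push {0,1}
  [4] u=0 | in ⊤ | out ⊤ | prev 2 | push {2}
  [5] u=1 | in ⊤ | out ⊤ | prev 4 | push {}
  [6] u=2 | in ⊤ | out ⊤ | ==

Converged values:
  [0] ⊤
  [1] ⊤
  [2] ⊤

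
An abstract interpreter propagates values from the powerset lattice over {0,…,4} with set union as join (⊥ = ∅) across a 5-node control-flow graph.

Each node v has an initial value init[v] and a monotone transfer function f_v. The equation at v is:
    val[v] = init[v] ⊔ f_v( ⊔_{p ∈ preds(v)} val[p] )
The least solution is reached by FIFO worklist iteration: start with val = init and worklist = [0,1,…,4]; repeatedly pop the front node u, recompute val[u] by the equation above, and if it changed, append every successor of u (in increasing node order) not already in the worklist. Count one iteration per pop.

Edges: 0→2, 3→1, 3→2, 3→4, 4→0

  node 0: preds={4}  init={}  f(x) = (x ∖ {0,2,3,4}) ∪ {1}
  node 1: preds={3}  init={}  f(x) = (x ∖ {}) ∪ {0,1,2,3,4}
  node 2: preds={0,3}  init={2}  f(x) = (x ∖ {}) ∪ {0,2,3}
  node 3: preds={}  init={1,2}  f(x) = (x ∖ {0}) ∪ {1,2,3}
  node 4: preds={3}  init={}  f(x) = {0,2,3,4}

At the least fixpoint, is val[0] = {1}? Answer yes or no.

Trace (8 dequeues):
  [1] u=0 | in {} | out {1} | prev {} | push {}
  [2] u=1 | in {1,2} | out {0,1,2,3,4} | prev {} | push {}
  [3] u=2 | in {1,2} | out {0,1,2,3} | prev {2} | push {}
  [4] u=3 | in {} | out {1,2,3} | prev {1,2} | push {1,2}
  [5] u=4 | in {1,2,3} | out {0,2,3,4} | prev {} | push {0}
  [6] u=1 | in {1,2,3} | out {0,1,2,3,4} | ==
  [7] u=2 | in {1,2,3} | out {0,1,2,3} | ==
  [8] u=0 | in {0,2,3,4} | out {1} | ==

Converged values:
  [0] {1}
  [1] {0,1,2,3,4}
  [2] {0,1,2,3}
  [3] {1,2,3}
  [4] {0,2,3,4}

yes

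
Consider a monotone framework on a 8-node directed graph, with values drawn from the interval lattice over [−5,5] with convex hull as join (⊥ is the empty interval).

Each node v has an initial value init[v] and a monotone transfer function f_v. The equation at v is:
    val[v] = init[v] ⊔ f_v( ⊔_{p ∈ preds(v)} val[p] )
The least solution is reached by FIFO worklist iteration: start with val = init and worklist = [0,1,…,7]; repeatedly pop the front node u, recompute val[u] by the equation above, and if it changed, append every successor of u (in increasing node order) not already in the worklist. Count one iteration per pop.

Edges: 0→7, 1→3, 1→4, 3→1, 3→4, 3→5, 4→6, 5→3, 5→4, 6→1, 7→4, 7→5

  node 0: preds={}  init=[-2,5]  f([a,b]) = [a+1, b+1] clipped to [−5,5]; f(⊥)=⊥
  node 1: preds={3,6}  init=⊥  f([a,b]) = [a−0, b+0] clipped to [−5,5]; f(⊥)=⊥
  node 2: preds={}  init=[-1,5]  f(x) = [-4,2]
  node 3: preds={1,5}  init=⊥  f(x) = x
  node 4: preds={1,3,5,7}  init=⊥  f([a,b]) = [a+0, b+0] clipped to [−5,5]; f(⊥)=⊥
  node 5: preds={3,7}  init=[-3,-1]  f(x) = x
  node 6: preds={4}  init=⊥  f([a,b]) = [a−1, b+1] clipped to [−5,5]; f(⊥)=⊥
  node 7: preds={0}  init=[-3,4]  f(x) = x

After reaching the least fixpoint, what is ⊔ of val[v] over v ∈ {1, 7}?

[-5,5]

Iteration log — 24 steps:
  step 1. node 0  ⊔preds=⊥  new=[-2,5]  stable
  step 2. node 1  ⊔preds=⊥  new=⊥  stable
  step 3. node 2  ⊔preds=⊥  new=[-4,5]  old=[-1,5]  +wl: 
  step 4. node 3  ⊔preds=[-3,-1]  new=[-3,-1]  old=⊥  +wl: 1
  step 5. node 4  ⊔preds=[-3,4]  new=[-3,4]  old=⊥  +wl: 
  step 6. node 5  ⊔preds=[-3,4]  new=[-3,4]  old=[-3,-1]  +wl: 3,4
  step 7. node 6  ⊔preds=[-3,4]  new=[-4,5]  old=⊥  +wl: 
  step 8. node 7  ⊔preds=[-2,5]  new=[-3,5]  old=[-3,4]  +wl: 5
  step 9. node 1  ⊔preds=[-4,5]  new=[-4,5]  old=⊥  +wl: 
  step 10. node 3  ⊔preds=[-4,5]  new=[-4,5]  old=[-3,-1]  +wl: 1
  step 11. node 4  ⊔preds=[-4,5]  new=[-4,5]  old=[-3,4]  +wl: 6
  step 12. node 5  ⊔preds=[-4,5]  new=[-4,5]  old=[-3,4]  +wl: 3,4
  step 13. node 1  ⊔preds=[-4,5]  new=[-4,5]  stable
  step 14. node 6  ⊔preds=[-4,5]  new=[-5,5]  old=[-4,5]  +wl: 1
  step 15. node 3  ⊔preds=[-4,5]  new=[-4,5]  stable
  step 16. node 4  ⊔preds=[-4,5]  new=[-4,5]  stable
  step 17. node 1  ⊔preds=[-5,5]  new=[-5,5]  old=[-4,5]  +wl: 3,4
  step 18. node 3  ⊔preds=[-5,5]  new=[-5,5]  old=[-4,5]  +wl: 1,5
  step 19. node 4  ⊔preds=[-5,5]  new=[-5,5]  old=[-4,5]  +wl: 6
  step 20. node 1  ⊔preds=[-5,5]  new=[-5,5]  stable
  step 21. node 5  ⊔preds=[-5,5]  new=[-5,5]  old=[-4,5]  +wl: 3,4
  step 22. node 6  ⊔preds=[-5,5]  new=[-5,5]  stable
  step 23. node 3  ⊔preds=[-5,5]  new=[-5,5]  stable
  step 24. node 4  ⊔preds=[-5,5]  new=[-5,5]  stable

Least fixpoint reached:
  node 0: [-2,5]
  node 1: [-5,5]
  node 2: [-4,5]
  node 3: [-5,5]
  node 4: [-5,5]
  node 5: [-5,5]
  node 6: [-5,5]
  node 7: [-3,5]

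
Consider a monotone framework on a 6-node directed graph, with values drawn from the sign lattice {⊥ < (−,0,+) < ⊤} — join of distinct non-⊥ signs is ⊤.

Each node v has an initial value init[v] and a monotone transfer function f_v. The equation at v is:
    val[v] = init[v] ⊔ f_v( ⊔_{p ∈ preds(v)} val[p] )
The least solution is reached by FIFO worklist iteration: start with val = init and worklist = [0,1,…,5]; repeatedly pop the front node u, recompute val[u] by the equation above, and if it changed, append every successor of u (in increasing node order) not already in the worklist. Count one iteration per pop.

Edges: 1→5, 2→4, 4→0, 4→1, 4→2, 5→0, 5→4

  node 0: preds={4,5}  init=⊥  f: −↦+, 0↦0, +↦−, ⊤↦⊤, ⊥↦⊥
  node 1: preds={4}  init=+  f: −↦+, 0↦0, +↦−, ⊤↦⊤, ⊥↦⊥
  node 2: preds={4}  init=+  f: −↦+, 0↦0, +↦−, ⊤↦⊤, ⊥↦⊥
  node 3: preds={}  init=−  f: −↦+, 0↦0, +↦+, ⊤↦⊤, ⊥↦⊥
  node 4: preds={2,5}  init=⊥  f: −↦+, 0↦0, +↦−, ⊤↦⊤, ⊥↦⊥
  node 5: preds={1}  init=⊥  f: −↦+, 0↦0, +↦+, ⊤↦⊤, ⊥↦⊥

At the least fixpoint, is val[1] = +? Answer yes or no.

Iteration log — 10 steps:
  step 1. node 0  ⊔preds=⊥  new=⊥  stable
  step 2. node 1  ⊔preds=⊥  new=+  stable
  step 3. node 2  ⊔preds=⊥  new=+  stable
  step 4. node 3  ⊔preds=⊥  new=−  stable
  step 5. node 4  ⊔preds=+  new=−  old=⊥  +wl: 0,1,2
  step 6. node 5  ⊔preds=+  new=+  old=⊥  +wl: 4
  step 7. node 0  ⊔preds=⊤  new=⊤  old=⊥  +wl: 
  step 8. node 1  ⊔preds=−  new=+  stable
  step 9. node 2  ⊔preds=−  new=+  stable
  step 10. node 4  ⊔preds=+  new=−  stable

Least fixpoint reached:
  node 0: ⊤
  node 1: +
  node 2: +
  node 3: −
  node 4: −
  node 5: +

yes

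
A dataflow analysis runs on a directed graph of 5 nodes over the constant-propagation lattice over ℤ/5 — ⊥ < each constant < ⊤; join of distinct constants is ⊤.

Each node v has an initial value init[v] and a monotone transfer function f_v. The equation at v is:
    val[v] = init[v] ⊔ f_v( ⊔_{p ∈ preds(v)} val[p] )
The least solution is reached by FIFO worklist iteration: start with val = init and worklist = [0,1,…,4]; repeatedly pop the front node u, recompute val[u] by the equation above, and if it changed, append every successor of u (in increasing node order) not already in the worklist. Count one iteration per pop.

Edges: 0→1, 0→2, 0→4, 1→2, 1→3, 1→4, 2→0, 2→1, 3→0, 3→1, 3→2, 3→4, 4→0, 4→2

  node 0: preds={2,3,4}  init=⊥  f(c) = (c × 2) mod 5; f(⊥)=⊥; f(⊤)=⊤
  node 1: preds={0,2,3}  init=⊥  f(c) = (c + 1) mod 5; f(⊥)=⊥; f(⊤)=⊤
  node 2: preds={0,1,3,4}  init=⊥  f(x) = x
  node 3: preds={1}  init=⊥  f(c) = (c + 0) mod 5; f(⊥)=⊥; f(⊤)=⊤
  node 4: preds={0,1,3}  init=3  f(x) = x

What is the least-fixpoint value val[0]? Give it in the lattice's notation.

Iteration log — 14 steps:
  step 1. node 0  ⊔preds=3  new=1  old=⊥  +wl: 
  step 2. node 1  ⊔preds=1  new=2  old=⊥  +wl: 
  step 3. node 2  ⊔preds=⊤  new=⊤  old=⊥  +wl: 0,1
  step 4. node 3  ⊔preds=2  new=2  old=⊥  +wl: 2
  step 5. node 4  ⊔preds=⊤  new=⊤  old=3  +wl: 
  step 6. node 0  ⊔preds=⊤  new=⊤  old=1  +wl: 4
  step 7. node 1  ⊔preds=⊤  new=⊤  old=2  +wl: 3
  step 8. node 2  ⊔preds=⊤  new=⊤  stable
  step 9. node 4  ⊔preds=⊤  new=⊤  stable
  step 10. node 3  ⊔preds=⊤  new=⊤  old=2  +wl: 0,1,2,4
  step 11. node 0  ⊔preds=⊤  new=⊤  stable
  step 12. node 1  ⊔preds=⊤  new=⊤  stable
  step 13. node 2  ⊔preds=⊤  new=⊤  stable
  step 14. node 4  ⊔preds=⊤  new=⊤  stable

Least fixpoint reached:
  node 0: ⊤
  node 1: ⊤
  node 2: ⊤
  node 3: ⊤
  node 4: ⊤

⊤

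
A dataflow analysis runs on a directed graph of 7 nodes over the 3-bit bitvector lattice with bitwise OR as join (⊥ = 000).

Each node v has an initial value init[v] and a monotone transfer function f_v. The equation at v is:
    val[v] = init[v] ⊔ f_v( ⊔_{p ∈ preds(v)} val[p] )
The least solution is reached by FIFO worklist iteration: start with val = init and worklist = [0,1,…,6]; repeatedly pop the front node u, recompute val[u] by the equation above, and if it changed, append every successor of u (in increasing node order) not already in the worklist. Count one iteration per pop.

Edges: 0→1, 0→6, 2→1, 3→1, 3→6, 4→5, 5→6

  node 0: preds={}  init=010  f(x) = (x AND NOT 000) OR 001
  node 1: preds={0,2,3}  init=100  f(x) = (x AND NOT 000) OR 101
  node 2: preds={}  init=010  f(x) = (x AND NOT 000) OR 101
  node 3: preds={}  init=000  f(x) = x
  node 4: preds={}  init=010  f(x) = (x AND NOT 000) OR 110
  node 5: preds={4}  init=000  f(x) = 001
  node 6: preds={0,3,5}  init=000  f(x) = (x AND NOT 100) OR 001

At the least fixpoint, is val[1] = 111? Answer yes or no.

yes

Iteration log — 8 steps:
  step 1. node 0  ⊔preds=000  new=011  old=010  +wl: 
  step 2. node 1  ⊔preds=011  new=111  old=100  +wl: 
  step 3. node 2  ⊔preds=000  new=111  old=010  +wl: 1
  step 4. node 3  ⊔preds=000  new=000  stable
  step 5. node 4  ⊔preds=000  new=110  old=010  +wl: 
  step 6. node 5  ⊔preds=110  new=001  old=000  +wl: 
  step 7. node 6  ⊔preds=011  new=011  old=000  +wl: 
  step 8. node 1  ⊔preds=111  new=111  stable

Least fixpoint reached:
  node 0: 011
  node 1: 111
  node 2: 111
  node 3: 000
  node 4: 110
  node 5: 001
  node 6: 011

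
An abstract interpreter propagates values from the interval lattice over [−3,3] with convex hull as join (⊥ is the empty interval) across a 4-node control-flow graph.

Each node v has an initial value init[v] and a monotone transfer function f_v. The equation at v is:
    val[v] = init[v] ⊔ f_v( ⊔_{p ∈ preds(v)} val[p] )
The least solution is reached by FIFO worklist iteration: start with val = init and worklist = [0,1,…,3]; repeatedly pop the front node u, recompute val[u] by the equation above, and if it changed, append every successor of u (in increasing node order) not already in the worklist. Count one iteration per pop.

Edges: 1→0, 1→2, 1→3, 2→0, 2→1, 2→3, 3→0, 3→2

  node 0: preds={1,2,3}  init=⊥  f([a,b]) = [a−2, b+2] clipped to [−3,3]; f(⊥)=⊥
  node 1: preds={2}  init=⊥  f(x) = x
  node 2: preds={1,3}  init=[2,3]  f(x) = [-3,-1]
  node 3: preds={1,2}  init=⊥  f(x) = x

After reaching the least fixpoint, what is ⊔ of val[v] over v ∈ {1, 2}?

Trace (9 dequeues):
  [1] u=0 | in [2,3] | out [0,3] | prev ⊥ | push {}
  [2] u=1 | in [2,3] | out [2,3] | prev ⊥ | push {0}
  [3] u=2 | in [2,3] | out [-3,3] | prev [2,3] | push {1}
  [4] u=3 | in [-3,3] | out [-3,3] | prev ⊥ | push {2}
  [5] u=0 | in [-3,3] | out [-3,3] | prev [0,3] | push {}
  [6] u=1 | in [-3,3] | out [-3,3] | prev [2,3] | push {0,3}
  [7] u=2 | in [-3,3] | out [-3,3] | ==
  [8] u=0 | in [-3,3] | out [-3,3] | ==
  [9] u=3 | in [-3,3] | out [-3,3] | ==

Converged values:
  [0] [-3,3]
  [1] [-3,3]
  [2] [-3,3]
  [3] [-3,3]

[-3,3]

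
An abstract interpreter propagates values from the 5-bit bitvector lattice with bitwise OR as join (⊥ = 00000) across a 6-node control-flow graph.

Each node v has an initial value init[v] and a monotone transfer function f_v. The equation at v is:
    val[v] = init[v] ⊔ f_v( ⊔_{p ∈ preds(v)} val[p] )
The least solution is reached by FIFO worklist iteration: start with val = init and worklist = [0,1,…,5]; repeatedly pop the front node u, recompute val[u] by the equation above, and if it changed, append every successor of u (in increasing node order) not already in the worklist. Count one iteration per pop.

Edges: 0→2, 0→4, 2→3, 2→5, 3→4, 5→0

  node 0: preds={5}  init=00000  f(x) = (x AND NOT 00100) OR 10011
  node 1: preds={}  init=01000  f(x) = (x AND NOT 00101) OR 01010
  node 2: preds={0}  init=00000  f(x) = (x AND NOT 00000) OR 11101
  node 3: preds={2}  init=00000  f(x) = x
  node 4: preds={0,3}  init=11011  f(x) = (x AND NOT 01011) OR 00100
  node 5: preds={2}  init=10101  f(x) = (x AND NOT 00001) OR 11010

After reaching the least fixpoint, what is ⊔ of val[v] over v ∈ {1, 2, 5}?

11111

Iteration log — 9 steps:
  step 1. node 0  ⊔preds=10101  new=10011  old=00000  +wl: 
  step 2. node 1  ⊔preds=00000  new=01010  old=01000  +wl: 
  step 3. node 2  ⊔preds=10011  new=11111  old=00000  +wl: 
  step 4. node 3  ⊔preds=11111  new=11111  old=00000  +wl: 
  step 5. node 4  ⊔preds=11111  new=11111  old=11011  +wl: 
  step 6. node 5  ⊔preds=11111  new=11111  old=10101  +wl: 0
  step 7. node 0  ⊔preds=11111  new=11011  old=10011  +wl: 2,4
  step 8. node 2  ⊔preds=11011  new=11111  stable
  step 9. node 4  ⊔preds=11111  new=11111  stable

Least fixpoint reached:
  node 0: 11011
  node 1: 01010
  node 2: 11111
  node 3: 11111
  node 4: 11111
  node 5: 11111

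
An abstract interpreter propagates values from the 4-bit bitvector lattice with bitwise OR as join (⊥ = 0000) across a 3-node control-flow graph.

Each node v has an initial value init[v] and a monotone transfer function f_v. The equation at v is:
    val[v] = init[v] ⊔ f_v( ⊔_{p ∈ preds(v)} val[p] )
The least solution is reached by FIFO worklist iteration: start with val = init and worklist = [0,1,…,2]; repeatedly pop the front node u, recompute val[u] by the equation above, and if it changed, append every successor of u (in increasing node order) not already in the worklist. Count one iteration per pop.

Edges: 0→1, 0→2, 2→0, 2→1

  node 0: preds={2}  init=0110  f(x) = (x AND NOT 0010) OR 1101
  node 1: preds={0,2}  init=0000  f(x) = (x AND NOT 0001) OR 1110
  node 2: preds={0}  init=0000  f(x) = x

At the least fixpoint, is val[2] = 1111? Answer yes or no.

yes

Iteration log — 5 steps:
  step 1. node 0  ⊔preds=0000  new=1111  old=0110  +wl: 
  step 2. node 1  ⊔preds=1111  new=1110  old=0000  +wl: 
  step 3. node 2  ⊔preds=1111  new=1111  old=0000  +wl: 0,1
  step 4. node 0  ⊔preds=1111  new=1111  stable
  step 5. node 1  ⊔preds=1111  new=1110  stable

Least fixpoint reached:
  node 0: 1111
  node 1: 1110
  node 2: 1111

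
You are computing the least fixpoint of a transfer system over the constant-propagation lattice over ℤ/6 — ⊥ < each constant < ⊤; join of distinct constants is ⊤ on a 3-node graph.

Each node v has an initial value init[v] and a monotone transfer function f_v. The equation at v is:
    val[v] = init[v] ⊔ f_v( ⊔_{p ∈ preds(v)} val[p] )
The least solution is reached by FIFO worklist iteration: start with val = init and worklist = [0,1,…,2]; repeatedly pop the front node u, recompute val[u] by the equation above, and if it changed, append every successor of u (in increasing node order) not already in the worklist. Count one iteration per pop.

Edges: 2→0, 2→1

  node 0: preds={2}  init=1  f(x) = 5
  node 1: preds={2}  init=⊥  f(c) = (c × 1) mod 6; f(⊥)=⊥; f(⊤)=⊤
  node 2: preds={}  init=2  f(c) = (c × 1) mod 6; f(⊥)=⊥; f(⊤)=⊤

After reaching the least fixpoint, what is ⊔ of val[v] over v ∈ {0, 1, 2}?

⊤

Trace (3 dequeues):
  [1] u=0 | in 2 | out ⊤ | prev 1 | push {}
  [2] u=1 | in 2 | out 2 | prev ⊥ | push {}
  [3] u=2 | in ⊥ | out 2 | ==

Converged values:
  [0] ⊤
  [1] 2
  [2] 2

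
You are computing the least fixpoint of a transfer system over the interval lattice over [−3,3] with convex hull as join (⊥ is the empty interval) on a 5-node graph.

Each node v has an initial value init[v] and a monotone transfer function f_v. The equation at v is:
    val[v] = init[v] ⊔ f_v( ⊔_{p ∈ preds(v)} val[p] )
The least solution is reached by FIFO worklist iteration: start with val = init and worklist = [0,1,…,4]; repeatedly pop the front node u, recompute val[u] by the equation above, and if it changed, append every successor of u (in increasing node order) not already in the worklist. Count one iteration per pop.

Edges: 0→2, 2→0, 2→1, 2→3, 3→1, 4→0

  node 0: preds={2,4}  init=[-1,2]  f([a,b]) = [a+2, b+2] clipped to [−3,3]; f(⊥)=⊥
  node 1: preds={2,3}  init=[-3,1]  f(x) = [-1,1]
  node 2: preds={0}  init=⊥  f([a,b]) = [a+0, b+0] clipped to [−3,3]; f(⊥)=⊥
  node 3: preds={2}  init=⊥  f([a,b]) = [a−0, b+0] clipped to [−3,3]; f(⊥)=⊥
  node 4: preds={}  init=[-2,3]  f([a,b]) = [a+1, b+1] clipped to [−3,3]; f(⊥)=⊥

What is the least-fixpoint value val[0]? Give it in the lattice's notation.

[-1,3]

Iteration log — 7 steps:
  step 1. node 0  ⊔preds=[-2,3]  new=[-1,3]  old=[-1,2]  +wl: 
  step 2. node 1  ⊔preds=⊥  new=[-3,1]  stable
  step 3. node 2  ⊔preds=[-1,3]  new=[-1,3]  old=⊥  +wl: 0,1
  step 4. node 3  ⊔preds=[-1,3]  new=[-1,3]  old=⊥  +wl: 
  step 5. node 4  ⊔preds=⊥  new=[-2,3]  stable
  step 6. node 0  ⊔preds=[-2,3]  new=[-1,3]  stable
  step 7. node 1  ⊔preds=[-1,3]  new=[-3,1]  stable

Least fixpoint reached:
  node 0: [-1,3]
  node 1: [-3,1]
  node 2: [-1,3]
  node 3: [-1,3]
  node 4: [-2,3]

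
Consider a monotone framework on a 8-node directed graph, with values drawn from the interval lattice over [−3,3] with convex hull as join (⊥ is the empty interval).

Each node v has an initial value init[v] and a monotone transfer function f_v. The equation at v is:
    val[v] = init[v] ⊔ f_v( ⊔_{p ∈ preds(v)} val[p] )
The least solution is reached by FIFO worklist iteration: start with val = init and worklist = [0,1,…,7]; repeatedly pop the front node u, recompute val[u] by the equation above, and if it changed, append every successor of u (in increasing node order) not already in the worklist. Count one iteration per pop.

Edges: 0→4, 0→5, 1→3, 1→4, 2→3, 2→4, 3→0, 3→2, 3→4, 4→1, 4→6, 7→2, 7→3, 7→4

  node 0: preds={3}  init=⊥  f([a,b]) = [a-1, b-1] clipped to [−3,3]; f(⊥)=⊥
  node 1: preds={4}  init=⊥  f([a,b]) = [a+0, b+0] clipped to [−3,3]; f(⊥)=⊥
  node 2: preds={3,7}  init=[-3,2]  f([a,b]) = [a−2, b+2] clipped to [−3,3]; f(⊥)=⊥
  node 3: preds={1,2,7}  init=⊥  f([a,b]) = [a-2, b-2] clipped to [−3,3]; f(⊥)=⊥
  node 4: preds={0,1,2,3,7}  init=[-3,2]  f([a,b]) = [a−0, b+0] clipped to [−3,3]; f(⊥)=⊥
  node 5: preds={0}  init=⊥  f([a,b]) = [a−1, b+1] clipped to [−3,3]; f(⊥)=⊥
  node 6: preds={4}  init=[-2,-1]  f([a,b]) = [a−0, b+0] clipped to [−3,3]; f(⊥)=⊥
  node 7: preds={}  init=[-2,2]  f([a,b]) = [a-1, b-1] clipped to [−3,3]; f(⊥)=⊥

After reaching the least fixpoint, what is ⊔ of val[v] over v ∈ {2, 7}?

[-3,3]

Worklist (14 pops):
  #1 pop 0: in=⊥ → ⊥ (no change)
  #2 pop 1: in=[-3,2] → [-3,2] (was ⊥); enqueue []
  #3 pop 2: in=[-2,2] → [-3,3] (was [-3,2]); enqueue []
  #4 pop 3: in=[-3,3] → [-3,1] (was ⊥); enqueue [0,2]
  #5 pop 4: in=[-3,3] → [-3,3] (was [-3,2]); enqueue [1]
  #6 pop 5: in=⊥ → ⊥ (no change)
  #7 pop 6: in=[-3,3] → [-3,3] (was [-2,-1]); enqueue []
  #8 pop 7: in=⊥ → [-2,2] (no change)
  #9 pop 0: in=[-3,1] → [-3,0] (was ⊥); enqueue [4,5]
  #10 pop 2: in=[-3,2] → [-3,3] (no change)
  #11 pop 1: in=[-3,3] → [-3,3] (was [-3,2]); enqueue [3]
  #12 pop 4: in=[-3,3] → [-3,3] (no change)
  #13 pop 5: in=[-3,0] → [-3,1] (was ⊥); enqueue []
  #14 pop 3: in=[-3,3] → [-3,1] (no change)

Fixpoint:
  val[0] = [-3,0]
  val[1] = [-3,3]
  val[2] = [-3,3]
  val[3] = [-3,1]
  val[4] = [-3,3]
  val[5] = [-3,1]
  val[6] = [-3,3]
  val[7] = [-2,2]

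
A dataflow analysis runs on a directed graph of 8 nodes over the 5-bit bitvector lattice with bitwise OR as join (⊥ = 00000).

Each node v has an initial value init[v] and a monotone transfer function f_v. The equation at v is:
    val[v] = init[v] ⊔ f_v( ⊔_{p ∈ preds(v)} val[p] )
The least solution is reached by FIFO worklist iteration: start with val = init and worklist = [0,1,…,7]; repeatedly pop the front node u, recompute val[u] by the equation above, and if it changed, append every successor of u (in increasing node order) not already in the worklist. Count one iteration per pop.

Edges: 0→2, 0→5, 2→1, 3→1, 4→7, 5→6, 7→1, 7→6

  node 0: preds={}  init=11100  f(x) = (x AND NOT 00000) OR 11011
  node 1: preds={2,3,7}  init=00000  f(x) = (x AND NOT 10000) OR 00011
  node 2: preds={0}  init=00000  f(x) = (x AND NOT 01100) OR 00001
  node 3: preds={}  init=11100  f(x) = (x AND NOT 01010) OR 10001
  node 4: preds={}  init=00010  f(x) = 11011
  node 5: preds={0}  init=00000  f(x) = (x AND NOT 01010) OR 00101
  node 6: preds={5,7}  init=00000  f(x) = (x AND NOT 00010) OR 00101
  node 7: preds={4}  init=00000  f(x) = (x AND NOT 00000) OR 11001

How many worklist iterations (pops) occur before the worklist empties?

10

Trace (10 dequeues):
  [1] u=0 | in 00000 | out 11111 | prev 11100 | push {}
  [2] u=1 | in 11100 | out 01111 | prev 00000 | push {}
  [3] u=2 | in 11111 | out 10011 | prev 00000 | push {1}
  [4] u=3 | in 00000 | out 11101 | prev 11100 | push {}
  [5] u=4 | in 00000 | out 11011 | prev 00010 | push {}
  [6] u=5 | in 11111 | out 10101 | prev 00000 | push {}
  [7] u=6 | in 10101 | out 10101 | prev 00000 | push {}
  [8] u=7 | in 11011 | out 11011 | prev 00000 | push {6}
  [9] u=1 | in 11111 | out 01111 | ==
  [10] u=6 | in 11111 | out 11101 | prev 10101 | push {}

Converged values:
  [0] 11111
  [1] 01111
  [2] 10011
  [3] 11101
  [4] 11011
  [5] 10101
  [6] 11101
  [7] 11011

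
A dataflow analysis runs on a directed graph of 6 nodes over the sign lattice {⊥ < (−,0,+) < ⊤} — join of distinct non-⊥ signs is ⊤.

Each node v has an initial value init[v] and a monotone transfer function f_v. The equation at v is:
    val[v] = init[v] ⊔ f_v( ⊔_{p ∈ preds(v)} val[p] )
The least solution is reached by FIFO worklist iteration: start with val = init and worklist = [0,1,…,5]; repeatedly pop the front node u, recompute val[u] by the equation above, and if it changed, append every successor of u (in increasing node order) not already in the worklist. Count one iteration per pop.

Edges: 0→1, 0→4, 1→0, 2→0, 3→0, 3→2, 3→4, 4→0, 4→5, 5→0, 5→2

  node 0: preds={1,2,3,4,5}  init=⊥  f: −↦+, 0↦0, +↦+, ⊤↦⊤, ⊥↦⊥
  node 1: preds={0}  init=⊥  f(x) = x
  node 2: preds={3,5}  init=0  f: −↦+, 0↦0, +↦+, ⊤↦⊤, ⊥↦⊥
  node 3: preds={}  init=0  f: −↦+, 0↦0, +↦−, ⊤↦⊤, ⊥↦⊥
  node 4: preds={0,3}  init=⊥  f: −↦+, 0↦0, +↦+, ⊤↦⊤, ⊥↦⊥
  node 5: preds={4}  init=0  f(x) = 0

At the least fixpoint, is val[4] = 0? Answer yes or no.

yes

Iteration log — 7 steps:
  step 1. node 0  ⊔preds=0  new=0  old=⊥  +wl: 
  step 2. node 1  ⊔preds=0  new=0  old=⊥  +wl: 0
  step 3. node 2  ⊔preds=0  new=0  stable
  step 4. node 3  ⊔preds=⊥  new=0  stable
  step 5. node 4  ⊔preds=0  new=0  old=⊥  +wl: 
  step 6. node 5  ⊔preds=0  new=0  stable
  step 7. node 0  ⊔preds=0  new=0  stable

Least fixpoint reached:
  node 0: 0
  node 1: 0
  node 2: 0
  node 3: 0
  node 4: 0
  node 5: 0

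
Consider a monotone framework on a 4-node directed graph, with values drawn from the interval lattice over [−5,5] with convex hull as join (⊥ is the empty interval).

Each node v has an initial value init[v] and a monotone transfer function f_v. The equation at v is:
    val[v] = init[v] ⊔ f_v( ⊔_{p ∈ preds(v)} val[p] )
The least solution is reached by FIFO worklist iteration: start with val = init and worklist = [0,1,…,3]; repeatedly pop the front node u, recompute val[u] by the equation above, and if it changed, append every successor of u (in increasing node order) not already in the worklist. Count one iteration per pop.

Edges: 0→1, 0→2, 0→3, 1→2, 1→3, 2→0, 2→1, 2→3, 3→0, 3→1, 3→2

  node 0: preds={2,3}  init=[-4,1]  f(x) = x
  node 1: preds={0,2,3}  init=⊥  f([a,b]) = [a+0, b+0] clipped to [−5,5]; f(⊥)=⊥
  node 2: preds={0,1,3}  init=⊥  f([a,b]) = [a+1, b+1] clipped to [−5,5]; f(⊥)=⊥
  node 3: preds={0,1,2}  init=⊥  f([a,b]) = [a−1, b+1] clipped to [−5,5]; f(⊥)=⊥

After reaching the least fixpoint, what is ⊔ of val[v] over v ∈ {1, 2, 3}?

Worklist (14 pops):
  #1 pop 0: in=⊥ → [-4,1] (no change)
  #2 pop 1: in=[-4,1] → [-4,1] (was ⊥); enqueue []
  #3 pop 2: in=[-4,1] → [-3,2] (was ⊥); enqueue [0,1]
  #4 pop 3: in=[-4,2] → [-5,3] (was ⊥); enqueue [2]
  #5 pop 0: in=[-5,3] → [-5,3] (was [-4,1]); enqueue [3]
  #6 pop 1: in=[-5,3] → [-5,3] (was [-4,1]); enqueue []
  #7 pop 2: in=[-5,3] → [-4,4] (was [-3,2]); enqueue [0,1]
  #8 pop 3: in=[-5,4] → [-5,5] (was [-5,3]); enqueue [2]
  #9 pop 0: in=[-5,5] → [-5,5] (was [-5,3]); enqueue [3]
  #10 pop 1: in=[-5,5] → [-5,5] (was [-5,3]); enqueue []
  #11 pop 2: in=[-5,5] → [-4,5] (was [-4,4]); enqueue [0,1]
  #12 pop 3: in=[-5,5] → [-5,5] (no change)
  #13 pop 0: in=[-5,5] → [-5,5] (no change)
  #14 pop 1: in=[-5,5] → [-5,5] (no change)

Fixpoint:
  val[0] = [-5,5]
  val[1] = [-5,5]
  val[2] = [-4,5]
  val[3] = [-5,5]

[-5,5]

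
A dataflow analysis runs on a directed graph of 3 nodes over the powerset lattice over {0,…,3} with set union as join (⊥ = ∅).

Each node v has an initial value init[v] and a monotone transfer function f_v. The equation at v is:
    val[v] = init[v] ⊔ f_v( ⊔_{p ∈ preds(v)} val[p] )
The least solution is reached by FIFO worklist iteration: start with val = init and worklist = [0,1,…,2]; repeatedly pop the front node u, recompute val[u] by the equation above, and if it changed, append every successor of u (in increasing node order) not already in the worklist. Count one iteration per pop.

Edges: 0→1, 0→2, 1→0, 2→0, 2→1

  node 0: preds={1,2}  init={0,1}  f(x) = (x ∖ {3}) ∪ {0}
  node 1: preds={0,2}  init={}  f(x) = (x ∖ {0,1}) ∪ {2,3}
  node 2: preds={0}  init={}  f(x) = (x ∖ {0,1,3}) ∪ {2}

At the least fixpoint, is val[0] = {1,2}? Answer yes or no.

Trace (6 dequeues):
  [1] u=0 | in {} | out {0,1} | ==
  [2] u=1 | in {0,1} | out {2,3} | prev {} | push {0}
  [3] u=2 | in {0,1} | out {2} | prev {} | push {1}
  [4] u=0 | in {2,3} | out {0,1,2} | prev {0,1} | push {2}
  [5] u=1 | in {0,1,2} | out {2,3} | ==
  [6] u=2 | in {0,1,2} | out {2} | ==

Converged values:
  [0] {0,1,2}
  [1] {2,3}
  [2] {2}

no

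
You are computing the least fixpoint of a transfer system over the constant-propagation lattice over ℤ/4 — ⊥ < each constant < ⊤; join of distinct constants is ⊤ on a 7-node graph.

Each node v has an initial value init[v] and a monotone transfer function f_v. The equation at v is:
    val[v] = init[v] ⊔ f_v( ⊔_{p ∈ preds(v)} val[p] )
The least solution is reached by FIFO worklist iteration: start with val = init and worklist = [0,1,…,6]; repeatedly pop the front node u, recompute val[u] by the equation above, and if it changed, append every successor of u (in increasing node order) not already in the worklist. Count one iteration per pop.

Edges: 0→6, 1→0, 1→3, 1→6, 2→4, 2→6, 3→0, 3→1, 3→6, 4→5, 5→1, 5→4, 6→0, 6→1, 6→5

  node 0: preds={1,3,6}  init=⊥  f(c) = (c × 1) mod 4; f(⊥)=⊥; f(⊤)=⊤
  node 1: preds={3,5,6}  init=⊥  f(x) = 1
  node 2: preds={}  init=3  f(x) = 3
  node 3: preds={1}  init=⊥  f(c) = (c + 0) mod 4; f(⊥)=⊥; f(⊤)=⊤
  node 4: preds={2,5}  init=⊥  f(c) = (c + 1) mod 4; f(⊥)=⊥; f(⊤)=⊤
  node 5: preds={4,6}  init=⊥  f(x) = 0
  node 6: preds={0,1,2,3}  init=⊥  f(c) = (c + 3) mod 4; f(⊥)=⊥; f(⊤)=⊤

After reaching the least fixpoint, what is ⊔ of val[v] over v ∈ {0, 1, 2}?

Worklist (12 pops):
  #1 pop 0: in=⊥ → ⊥ (no change)
  #2 pop 1: in=⊥ → 1 (was ⊥); enqueue [0]
  #3 pop 2: in=⊥ → 3 (no change)
  #4 pop 3: in=1 → 1 (was ⊥); enqueue [1]
  #5 pop 4: in=3 → 0 (was ⊥); enqueue []
  #6 pop 5: in=0 → 0 (was ⊥); enqueue [4]
  #7 pop 6: in=⊤ → ⊤ (was ⊥); enqueue [5]
  #8 pop 0: in=⊤ → ⊤ (was ⊥); enqueue [6]
  #9 pop 1: in=⊤ → 1 (no change)
  #10 pop 4: in=⊤ → ⊤ (was 0); enqueue []
  #11 pop 5: in=⊤ → 0 (no change)
  #12 pop 6: in=⊤ → ⊤ (no change)

Fixpoint:
  val[0] = ⊤
  val[1] = 1
  val[2] = 3
  val[3] = 1
  val[4] = ⊤
  val[5] = 0
  val[6] = ⊤

⊤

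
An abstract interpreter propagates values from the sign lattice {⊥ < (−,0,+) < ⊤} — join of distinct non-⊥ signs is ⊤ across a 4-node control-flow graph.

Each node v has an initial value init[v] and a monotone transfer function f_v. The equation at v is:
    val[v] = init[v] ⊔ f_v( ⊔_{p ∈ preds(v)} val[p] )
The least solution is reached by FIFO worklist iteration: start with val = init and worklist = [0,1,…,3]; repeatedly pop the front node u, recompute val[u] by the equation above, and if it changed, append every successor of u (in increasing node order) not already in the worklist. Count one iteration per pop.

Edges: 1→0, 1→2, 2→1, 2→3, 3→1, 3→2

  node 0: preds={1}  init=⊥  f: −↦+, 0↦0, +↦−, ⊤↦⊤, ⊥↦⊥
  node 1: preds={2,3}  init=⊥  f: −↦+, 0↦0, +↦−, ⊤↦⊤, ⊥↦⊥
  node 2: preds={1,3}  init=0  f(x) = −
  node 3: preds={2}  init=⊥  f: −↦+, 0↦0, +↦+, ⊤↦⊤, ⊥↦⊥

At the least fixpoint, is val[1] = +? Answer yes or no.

Iteration log — 8 steps:
  step 1. node 0  ⊔preds=⊥  new=⊥  stable
  step 2. node 1  ⊔preds=0  new=0  old=⊥  +wl: 0
  step 3. node 2  ⊔preds=0  new=⊤  old=0  +wl: 1
  step 4. node 3  ⊔preds=⊤  new=⊤  old=⊥  +wl: 2
  step 5. node 0  ⊔preds=0  new=0  old=⊥  +wl: 
  step 6. node 1  ⊔preds=⊤  new=⊤  old=0  +wl: 0
  step 7. node 2  ⊔preds=⊤  new=⊤  stable
  step 8. node 0  ⊔preds=⊤  new=⊤  old=0  +wl: 

Least fixpoint reached:
  node 0: ⊤
  node 1: ⊤
  node 2: ⊤
  node 3: ⊤

no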